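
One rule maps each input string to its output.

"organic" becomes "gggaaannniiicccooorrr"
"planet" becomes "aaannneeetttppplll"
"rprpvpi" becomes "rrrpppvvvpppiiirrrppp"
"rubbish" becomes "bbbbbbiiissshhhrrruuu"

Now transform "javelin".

vvveeellliiinnnjjjaaa

What's happening: move the first 2 characters to the end (rotate left by 2), then repeat every character 3 times.
So "javelin" becomes "vvveeellliiinnnjjjaaa".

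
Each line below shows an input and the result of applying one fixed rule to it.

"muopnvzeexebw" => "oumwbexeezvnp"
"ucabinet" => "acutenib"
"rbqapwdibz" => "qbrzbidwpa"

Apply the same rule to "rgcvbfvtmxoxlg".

cgrglxoxmtvfbv

The transformation: move the first 3 characters to the end (rotate left by 3), then reverse the string.
Working it through for "rgcvbfvtmxoxlg": intermediate "vbfvtmxoxlgrgc", final "cgrglxoxmtvfbv".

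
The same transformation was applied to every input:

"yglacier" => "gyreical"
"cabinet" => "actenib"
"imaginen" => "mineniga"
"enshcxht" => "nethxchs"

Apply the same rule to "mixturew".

The rule is to move the first 2 characters to the end (rotate left by 2), then reverse the string.
For "mixturew", step one produces "xturewmi"; step two turns that into "imwerutx".

imwerutx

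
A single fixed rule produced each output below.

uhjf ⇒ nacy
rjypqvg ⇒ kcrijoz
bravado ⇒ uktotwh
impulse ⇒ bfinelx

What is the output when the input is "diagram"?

wbtzktf

Looking at the pairs, the operation is to shift every letter 7 places backward in the alphabet (wrapping around).
For "diagram" the result is "wbtzktf".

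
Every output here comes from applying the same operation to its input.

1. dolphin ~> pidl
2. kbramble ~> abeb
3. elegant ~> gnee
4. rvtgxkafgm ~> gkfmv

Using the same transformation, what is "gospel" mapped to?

plo

What's happening: move the first 3 characters to the end (rotate left by 3), then keep every other character starting from the first (positions 1st, 3rd, 5th, ...).
Applying that to "gospel" gives "plo".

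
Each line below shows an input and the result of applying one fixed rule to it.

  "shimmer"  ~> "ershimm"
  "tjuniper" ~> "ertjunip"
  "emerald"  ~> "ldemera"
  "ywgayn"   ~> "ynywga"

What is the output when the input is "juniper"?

erjunip

Rule — move the last 2 characters to the front (rotate right by 2).
On "juniper" that produces "erjunip".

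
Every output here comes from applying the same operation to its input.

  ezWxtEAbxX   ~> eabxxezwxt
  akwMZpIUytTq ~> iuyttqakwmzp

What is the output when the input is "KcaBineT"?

Rule — swap the front and back halves of the string, then convert every letter to lowercase.
Applying that to "KcaBineT" gives "inetkcab".

inetkcab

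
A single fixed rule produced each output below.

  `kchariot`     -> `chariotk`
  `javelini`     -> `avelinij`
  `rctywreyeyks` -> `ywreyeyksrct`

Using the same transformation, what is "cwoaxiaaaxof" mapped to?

axiaaaxofcwo

In each case the input is transformed by: move the last 3 characters to the front (rotate right by 3), then swap the front and back halves of the string.
On "cwoaxiaaaxof": the first step gives "xofcwoaxiaaa", and the second then gives "axiaaaxofcwo".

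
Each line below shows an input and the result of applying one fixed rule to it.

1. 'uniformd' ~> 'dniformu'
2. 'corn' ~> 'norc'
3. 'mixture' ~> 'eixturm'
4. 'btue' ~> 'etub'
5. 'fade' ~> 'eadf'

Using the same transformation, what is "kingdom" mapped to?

What's happening: swap the first and last characters.
Applying that to "kingdom" gives "mingdok".

mingdok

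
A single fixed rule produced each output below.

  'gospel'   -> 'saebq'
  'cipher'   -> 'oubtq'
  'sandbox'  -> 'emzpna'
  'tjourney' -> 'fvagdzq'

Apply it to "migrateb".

What's happening: delete the last character, then shift every letter 12 places forward in the alphabet (wrapping around).
For "migrateb", step one produces "migrate"; step two turns that into "yusdmfq".
(Check on "gospel": → "gospe" → "saebq" ✓)

yusdmfq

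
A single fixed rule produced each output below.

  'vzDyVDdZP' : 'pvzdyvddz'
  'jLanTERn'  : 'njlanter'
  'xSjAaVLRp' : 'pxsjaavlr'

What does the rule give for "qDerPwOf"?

fqderpwo

The pattern: move the last character to the front, then convert every letter to lowercase.
"qDerPwOf" → "fqDerPwO" → "fqderpwo".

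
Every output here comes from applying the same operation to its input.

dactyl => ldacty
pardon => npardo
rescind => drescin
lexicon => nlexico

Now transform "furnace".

Rule — move the last character to the front.
On "furnace" that produces "efurnac".

efurnac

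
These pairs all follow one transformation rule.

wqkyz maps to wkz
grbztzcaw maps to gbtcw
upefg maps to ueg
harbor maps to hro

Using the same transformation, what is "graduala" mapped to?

gaul

In each case the input is transformed by: keep every other character starting from the first (positions 1st, 3rd, 5th, ...).
For "graduala" the result is "gaul".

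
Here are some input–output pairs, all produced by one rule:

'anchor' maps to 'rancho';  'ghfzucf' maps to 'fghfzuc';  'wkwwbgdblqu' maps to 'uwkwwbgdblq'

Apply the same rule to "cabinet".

In each case the input is transformed by: move the last character to the front.
For "cabinet" the result is "tcabine".

tcabine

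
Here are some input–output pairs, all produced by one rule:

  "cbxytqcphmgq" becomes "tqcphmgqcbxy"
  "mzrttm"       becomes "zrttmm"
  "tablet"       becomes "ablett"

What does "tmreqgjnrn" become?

Rule — swap the front and back halves of the string, then move the last 2 characters to the front (rotate right by 2).
"tmreqgjnrn" → "gjnrntmreq" → "eqgjnrntmr".
(Check on "mzrttm": → "ttmmzr" → "zrttmm" ✓)

eqgjnrntmr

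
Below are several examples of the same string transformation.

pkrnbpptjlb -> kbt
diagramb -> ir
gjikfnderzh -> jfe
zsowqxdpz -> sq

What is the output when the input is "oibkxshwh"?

ix

The pattern: keep one character in every 3, starting at position 2 (positions 2nd, 5th, 8th, ...), then delete the last character.
So "oibkxshwh" becomes "ix".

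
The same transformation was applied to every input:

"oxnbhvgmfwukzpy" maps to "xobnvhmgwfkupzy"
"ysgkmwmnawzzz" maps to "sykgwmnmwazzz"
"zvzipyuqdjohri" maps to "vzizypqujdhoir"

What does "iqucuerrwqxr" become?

qicueurrqwrx

Rule — swap each adjacent pair of characters (1↔2, 3↔4, ...).
So "iqucuerrwqxr" becomes "qicueurrqwrx".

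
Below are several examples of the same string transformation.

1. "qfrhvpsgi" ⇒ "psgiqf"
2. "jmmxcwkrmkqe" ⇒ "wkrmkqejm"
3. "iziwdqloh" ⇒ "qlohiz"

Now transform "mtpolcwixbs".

cwixbsmt

The transformation: move the first 2 characters to the end (rotate left by 2), then delete the first 3 characters.
Working it through for "mtpolcwixbs": intermediate "polcwixbsmt", final "cwixbsmt".
(Check on "jmmxcwkrmkqe": → "mxcwkrmkqejm" → "wkrmkqejm" ✓)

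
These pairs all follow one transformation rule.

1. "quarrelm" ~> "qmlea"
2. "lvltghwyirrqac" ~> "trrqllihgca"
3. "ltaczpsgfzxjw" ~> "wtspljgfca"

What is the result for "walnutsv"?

Each output is the input with this applied: sort the characters into reverse alphabetical order, then delete the first 3 characters.
Applying both steps to "walnutsv": "wvutsnla", then "tsnla".
(Check on "quarrelm": → "urrqmlea" → "qmlea" ✓)

tsnla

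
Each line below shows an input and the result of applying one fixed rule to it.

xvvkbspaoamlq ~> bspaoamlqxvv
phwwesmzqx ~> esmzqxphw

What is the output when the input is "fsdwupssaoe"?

Looking at the pairs, the operation is to move the first 3 characters to the end (rotate left by 3), then delete the first character.
Working it through for "fsdwupssaoe": intermediate "wupssaoefsd", final "upssaoefsd".

upssaoefsd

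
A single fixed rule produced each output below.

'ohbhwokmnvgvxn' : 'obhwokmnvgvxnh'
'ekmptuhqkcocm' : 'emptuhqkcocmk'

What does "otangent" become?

oangentt

What's happening: move the first character to the end, then swap the first and last characters.
"otangent" → "tangento" → "oangentt".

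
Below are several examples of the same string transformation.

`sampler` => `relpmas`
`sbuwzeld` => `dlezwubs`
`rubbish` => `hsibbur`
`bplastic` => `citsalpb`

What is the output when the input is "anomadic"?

cidamona

The transformation: reverse the string.
"anomadic" → "cidamona".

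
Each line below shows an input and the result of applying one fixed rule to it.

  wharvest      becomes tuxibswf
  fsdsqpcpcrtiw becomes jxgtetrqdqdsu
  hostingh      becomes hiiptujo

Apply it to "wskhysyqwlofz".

What's happening: move the last 2 characters to the front (rotate right by 2), then shift every letter 1 place forward in the alphabet (wrapping around).
For "wskhysyqwlofz", step one produces "fzwskhysyqwlo"; step two turns that into "gaxtliztzrxmp".

gaxtliztzrxmp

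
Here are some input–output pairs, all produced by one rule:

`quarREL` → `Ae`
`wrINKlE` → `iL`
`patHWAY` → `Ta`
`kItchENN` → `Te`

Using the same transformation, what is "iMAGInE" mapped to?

In each case the input is transformed by: keep one character in every 3, starting at position 3 (positions 3rd, 6th, 9th, ...), then flip the case of every letter.
"iMAGInE" → "An" → "aN".

aN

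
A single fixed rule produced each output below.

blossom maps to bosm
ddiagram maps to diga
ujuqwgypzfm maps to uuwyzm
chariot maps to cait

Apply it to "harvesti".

hret

The transformation: keep every other character starting from the first (positions 1st, 3rd, 5th, ...).
So "harvesti" becomes "hret".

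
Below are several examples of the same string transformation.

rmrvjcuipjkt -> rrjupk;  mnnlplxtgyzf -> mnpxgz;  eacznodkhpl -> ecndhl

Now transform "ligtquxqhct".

In each case the input is transformed by: keep every other character starting from the first (positions 1st, 3rd, 5th, ...).
On "ligtquxqhct" that produces "lgqxht".

lgqxht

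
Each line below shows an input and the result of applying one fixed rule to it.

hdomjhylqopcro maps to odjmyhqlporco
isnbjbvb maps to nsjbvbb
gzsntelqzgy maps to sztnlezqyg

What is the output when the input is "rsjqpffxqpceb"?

jspqffqxcpbe

The transformation: delete the first character, then swap each adjacent pair of characters (1↔2, 3↔4, ...).
For "rsjqpffxqpceb", step one produces "sjqpffxqpceb"; step two turns that into "jspqffqxcpbe".
(Check on "hdomjhylqopcro": → "domjhylqopcro" → "odjmyhqlporco" ✓)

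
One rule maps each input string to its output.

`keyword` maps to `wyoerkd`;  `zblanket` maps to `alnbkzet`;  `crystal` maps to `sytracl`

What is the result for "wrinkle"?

In each case the input is transformed by: move the first 3 characters to the end (rotate left by 3), then take characters alternately from the front and the back (1st, last, 2nd, 2nd-last, ...).
Working it through for "wrinkle": intermediate "nklewri", final "nikrlwe".

nikrlwe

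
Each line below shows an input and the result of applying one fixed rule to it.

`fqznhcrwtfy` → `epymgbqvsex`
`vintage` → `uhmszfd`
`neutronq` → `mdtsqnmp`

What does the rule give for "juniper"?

itmhodq

Each output is the input with this applied: shift every letter 1 place backward in the alphabet (wrapping around).
On "juniper" that produces "itmhodq".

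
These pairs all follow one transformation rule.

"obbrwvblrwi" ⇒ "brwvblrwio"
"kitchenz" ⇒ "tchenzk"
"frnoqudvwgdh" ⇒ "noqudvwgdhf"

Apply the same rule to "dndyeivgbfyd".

Each output is the input with this applied: move the first character to the end, then delete the first character.
On "dndyeivgbfyd": the first step gives "ndyeivgbfydd", and the second then gives "dyeivgbfydd".

dyeivgbfydd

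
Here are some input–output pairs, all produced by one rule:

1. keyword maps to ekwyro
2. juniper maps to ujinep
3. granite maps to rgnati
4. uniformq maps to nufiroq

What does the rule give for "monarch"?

Each output is the input with this applied: swap each adjacent pair of characters (1↔2, 3↔4, ...), then delete the last character.
On "monarch": the first step gives "omancrh", and the second then gives "omancr".

omancr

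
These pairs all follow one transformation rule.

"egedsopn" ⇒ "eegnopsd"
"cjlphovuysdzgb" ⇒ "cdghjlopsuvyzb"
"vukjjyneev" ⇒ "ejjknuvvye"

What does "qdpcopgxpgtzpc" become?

What's happening: sort the characters into alphabetical order, then move the first character to the end.
Starting from "qdpcopgxpgtzpc": after the first operation, "ccdggoppppqtxz"; after the second, "cdggoppppqtxzc".

cdggoppppqtxzc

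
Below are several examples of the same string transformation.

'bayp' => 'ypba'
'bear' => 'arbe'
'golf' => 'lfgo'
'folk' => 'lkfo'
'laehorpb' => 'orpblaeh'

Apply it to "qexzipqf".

The pattern: swap the front and back halves of the string.
So "qexzipqf" becomes "ipqfqexz".

ipqfqexz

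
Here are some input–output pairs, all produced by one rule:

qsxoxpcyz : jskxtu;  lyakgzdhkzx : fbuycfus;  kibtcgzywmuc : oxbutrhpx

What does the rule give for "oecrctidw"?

mxodyr

The transformation: delete the first 3 characters, then shift every letter 5 places backward in the alphabet (wrapping around).
Applying both steps to "oecrctidw": "rctidw", then "mxodyr".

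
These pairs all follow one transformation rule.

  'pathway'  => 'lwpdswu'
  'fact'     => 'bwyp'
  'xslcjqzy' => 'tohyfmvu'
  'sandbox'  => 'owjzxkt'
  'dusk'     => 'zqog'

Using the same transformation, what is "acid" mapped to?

wyez

The transformation: shift every letter 4 places backward in the alphabet (wrapping around).
Applying that to "acid" gives "wyez".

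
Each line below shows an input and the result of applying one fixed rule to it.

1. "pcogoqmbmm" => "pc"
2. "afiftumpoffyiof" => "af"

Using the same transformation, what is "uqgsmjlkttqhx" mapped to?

uq

Looking at the pairs, the operation is to keep only the first 2 characters.
Applying that to "uqgsmjlkttqhx" gives "uq".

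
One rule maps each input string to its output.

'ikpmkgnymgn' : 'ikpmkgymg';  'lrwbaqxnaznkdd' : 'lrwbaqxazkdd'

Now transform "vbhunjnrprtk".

Rule — remove every "n".
On "vbhunjnrprtk" that produces "vbhujrprtk".

vbhujrprtk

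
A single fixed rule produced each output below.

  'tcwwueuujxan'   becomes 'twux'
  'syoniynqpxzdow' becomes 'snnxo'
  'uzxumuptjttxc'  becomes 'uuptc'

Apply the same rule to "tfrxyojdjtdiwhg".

Rule — keep one character in every 3, starting at position 1 (positions 1st, 4th, 7th, ...).
Doing the same to "tfrxyojdjtdiwhg": "txjtw".

txjtw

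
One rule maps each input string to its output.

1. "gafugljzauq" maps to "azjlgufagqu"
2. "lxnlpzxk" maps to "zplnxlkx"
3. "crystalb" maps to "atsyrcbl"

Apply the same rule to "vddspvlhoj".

The pattern: reverse the string, then move the first 2 characters to the end (rotate left by 2).
Starting from "vddspvlhoj": after the first operation, "johlvpsddv"; after the second, "hlvpsddvjo".

hlvpsddvjo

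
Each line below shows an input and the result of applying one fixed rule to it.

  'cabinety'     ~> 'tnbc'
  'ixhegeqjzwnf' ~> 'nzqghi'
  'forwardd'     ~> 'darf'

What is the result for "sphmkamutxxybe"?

Rule — keep every other character starting from the first (positions 1st, 3rd, 5th, ...), then reverse the string.
Starting from "sphmkamutxxybe": after the first operation, "shkmtxb"; after the second, "bxtmkhs".

bxtmkhs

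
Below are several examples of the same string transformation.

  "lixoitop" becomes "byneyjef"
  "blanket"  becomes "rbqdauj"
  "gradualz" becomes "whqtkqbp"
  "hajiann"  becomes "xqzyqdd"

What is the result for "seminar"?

Rule — shift every letter 10 places backward in the alphabet (wrapping around).
Doing the same to "seminar": "iucydqh".

iucydqh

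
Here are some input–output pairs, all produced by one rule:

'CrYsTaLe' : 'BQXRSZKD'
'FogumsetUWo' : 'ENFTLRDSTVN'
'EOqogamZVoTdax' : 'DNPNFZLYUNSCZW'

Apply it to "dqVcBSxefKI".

Each output is the input with this applied: shift every letter 1 place backward in the alphabet (wrapping around), then convert every letter to uppercase.
Applying both steps to "dqVcBSxefKI": "cpUbARwdeJH", then "CPUBARWDEJH".

CPUBARWDEJH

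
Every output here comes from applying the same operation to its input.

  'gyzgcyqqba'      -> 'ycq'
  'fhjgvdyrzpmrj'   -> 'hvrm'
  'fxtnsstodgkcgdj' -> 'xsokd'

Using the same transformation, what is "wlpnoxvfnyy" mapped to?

lofy

What's happening: keep one character in every 3, starting at position 2 (positions 2nd, 5th, 8th, ...).
Doing the same to "wlpnoxvfnyy": "lofy".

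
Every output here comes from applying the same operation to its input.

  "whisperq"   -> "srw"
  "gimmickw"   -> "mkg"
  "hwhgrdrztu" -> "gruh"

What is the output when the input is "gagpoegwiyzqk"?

What's happening: keep one character in every 3, starting at position 1 (positions 1st, 4th, 7th, ...), then move the first character to the end.
For "gagpoegwiyzqk" the result is "pgykg".

pgykg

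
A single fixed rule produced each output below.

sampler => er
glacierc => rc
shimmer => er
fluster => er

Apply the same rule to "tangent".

Looking at the pairs, the operation is to keep only the last 2 characters.
For "tangent" the result is "nt".

nt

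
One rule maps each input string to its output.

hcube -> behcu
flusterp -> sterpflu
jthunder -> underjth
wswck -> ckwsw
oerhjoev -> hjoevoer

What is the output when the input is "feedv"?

In each case the input is transformed by: move the first 3 characters to the end (rotate left by 3).
"feedv" → "dvfee".

dvfee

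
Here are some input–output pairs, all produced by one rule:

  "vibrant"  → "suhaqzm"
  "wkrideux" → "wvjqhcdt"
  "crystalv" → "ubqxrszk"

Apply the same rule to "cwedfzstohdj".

Rule — shift every letter 1 place backward in the alphabet (wrapping around), then move the last character to the front.
Working it through for "cwedfzstohdj": intermediate "bvdceyrsngci", final "ibvdceyrsngc".

ibvdceyrsngc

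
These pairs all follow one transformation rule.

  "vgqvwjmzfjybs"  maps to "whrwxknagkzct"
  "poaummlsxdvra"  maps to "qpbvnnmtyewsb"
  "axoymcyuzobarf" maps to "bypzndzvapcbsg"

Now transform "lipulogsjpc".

mjqvmphtkqd

The pattern: shift every letter 1 place forward in the alphabet (wrapping around).
On "lipulogsjpc" that produces "mjqvmphtkqd".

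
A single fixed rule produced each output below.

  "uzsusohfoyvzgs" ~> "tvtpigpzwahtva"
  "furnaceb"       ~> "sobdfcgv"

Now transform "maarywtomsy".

bszxupntznb

The transformation: shift every letter 1 place forward in the alphabet (wrapping around), then move the first 2 characters to the end (rotate left by 2).
"maarywtomsy" → "nbbszxupntz" → "bszxupntznb".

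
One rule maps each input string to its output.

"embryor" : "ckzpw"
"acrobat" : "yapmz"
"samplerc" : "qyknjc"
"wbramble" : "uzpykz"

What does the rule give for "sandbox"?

In each case the input is transformed by: shift every letter 2 places backward in the alphabet (wrapping around), then delete the last 2 characters.
"sandbox" → "qylbzmv" → "qylbz".

qylbz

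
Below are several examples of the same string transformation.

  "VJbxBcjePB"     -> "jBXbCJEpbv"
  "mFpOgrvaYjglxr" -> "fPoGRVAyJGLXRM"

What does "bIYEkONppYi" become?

What's happening: move the first character to the end, then flip the case of every letter.
Starting from "bIYEkONppYi": after the first operation, "IYEkONppYib"; after the second, "iyeKonPPyIB".

iyeKonPPyIB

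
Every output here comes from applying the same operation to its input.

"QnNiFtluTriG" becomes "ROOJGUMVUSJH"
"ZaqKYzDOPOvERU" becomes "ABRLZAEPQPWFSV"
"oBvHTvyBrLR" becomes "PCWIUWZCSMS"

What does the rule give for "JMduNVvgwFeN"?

The rule is to shift every letter 1 place forward in the alphabet (wrapping around), then convert every letter to uppercase.
"JMduNVvgwFeN" → "KNevOWwhxGfO" → "KNEVOWWHXGFO".

KNEVOWWHXGFO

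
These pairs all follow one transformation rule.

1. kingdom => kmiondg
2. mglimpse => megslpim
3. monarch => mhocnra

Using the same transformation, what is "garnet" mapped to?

Rule — take characters alternately from the front and the back (1st, last, 2nd, 2nd-last, ...).
"garnet" → "gtaern".

gtaern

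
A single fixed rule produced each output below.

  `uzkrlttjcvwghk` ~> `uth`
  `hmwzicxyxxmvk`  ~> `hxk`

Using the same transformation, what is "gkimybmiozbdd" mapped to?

The rule is to keep one character in every 3, starting at position 1 (positions 1st, 4th, 7th, ...), then keep every other character starting from the first (positions 1st, 3rd, 5th, ...).
"gkimybmiozbdd" → "gmmzd" → "gmd".
(Check on "hmwzicxyxxmvk": → "hzxxk" → "hxk" ✓)

gmd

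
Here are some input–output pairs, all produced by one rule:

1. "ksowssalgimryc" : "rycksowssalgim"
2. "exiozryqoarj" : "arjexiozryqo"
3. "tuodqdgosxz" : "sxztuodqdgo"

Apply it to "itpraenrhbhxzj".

xzjitpraenrhbh

The rule is to move the last 3 characters to the front (rotate right by 3).
On "itpraenrhbhxzj" that produces "xzjitpraenrhbh".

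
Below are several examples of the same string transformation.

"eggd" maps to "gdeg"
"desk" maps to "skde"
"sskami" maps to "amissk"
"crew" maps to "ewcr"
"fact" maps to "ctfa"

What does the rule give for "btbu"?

bubt

Each output is the input with this applied: swap the front and back halves of the string.
For "btbu" the result is "bubt".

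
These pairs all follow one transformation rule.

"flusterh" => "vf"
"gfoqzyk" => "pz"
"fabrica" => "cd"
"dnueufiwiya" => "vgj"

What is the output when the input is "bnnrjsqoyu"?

The rule is to shift every letter 1 place forward in the alphabet (wrapping around), then keep one character in every 3, starting at position 3 (positions 3rd, 6th, 9th, ...).
For "bnnrjsqoyu", step one produces "coosktrpzv"; step two turns that into "otz".

otz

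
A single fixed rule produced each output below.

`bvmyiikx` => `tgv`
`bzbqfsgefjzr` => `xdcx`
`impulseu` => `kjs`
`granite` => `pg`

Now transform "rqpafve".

The pattern: keep one character in every 3, starting at position 2 (positions 2nd, 5th, 8th, ...), then shift every letter 2 places backward in the alphabet (wrapping around).
On "rqpafve": the first step gives "qf", and the second then gives "od".

od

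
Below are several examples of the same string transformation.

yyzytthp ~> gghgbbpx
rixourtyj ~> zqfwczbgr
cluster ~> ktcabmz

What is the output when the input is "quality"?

ycitqbg

The rule is to shift every letter 8 places forward in the alphabet (wrapping around).
So "quality" becomes "ycitqbg".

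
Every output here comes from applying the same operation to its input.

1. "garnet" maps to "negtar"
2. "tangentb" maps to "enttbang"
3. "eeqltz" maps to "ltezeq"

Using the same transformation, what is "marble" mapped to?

blmear

Looking at the pairs, the operation is to swap the first and last characters, then swap the front and back halves of the string.
Applying both steps to "marble": "earblm", then "blmear".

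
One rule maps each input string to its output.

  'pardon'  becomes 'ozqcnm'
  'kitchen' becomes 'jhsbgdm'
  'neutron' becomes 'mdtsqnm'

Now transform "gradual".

fqzctzk

The rule is to shift every letter 1 place backward in the alphabet (wrapping around).
So "gradual" becomes "fqzctzk".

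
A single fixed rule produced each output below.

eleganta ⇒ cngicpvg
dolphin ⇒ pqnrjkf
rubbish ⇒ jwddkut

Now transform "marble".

gctdno

The transformation: shift every letter 2 places forward in the alphabet (wrapping around), then swap the first and last characters.
For "marble", step one produces "octdng"; step two turns that into "gctdno".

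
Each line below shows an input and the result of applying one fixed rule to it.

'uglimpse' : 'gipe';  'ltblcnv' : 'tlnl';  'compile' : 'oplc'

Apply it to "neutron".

The transformation: move the first character to the end, then keep every other character starting from the first (positions 1st, 3rd, 5th, ...).
Starting from "neutron": after the first operation, "eutronn"; after the second, "eton".

eton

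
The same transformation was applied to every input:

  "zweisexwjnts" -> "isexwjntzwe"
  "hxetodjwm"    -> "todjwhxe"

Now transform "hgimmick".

mmichgi

What's happening: delete the last character, then move the first 3 characters to the end (rotate left by 3).
So "hgimmick" becomes "mmichgi".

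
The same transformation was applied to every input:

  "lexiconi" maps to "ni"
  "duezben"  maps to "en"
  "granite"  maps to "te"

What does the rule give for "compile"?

Rule — keep only the last 2 characters.
For "compile" the result is "le".

le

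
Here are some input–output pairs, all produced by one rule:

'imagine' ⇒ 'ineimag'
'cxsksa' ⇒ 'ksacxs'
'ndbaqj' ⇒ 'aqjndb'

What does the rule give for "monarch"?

The pattern: move the last 3 characters to the front (rotate right by 3).
Doing the same to "monarch": "rchmona".

rchmona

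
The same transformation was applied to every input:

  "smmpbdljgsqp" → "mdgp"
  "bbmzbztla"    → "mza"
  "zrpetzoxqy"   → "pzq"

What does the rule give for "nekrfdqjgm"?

Looking at the pairs, the operation is to keep one character in every 3, starting at position 3 (positions 3rd, 6th, 9th, ...).
On "nekrfdqjgm" that produces "kdg".

kdg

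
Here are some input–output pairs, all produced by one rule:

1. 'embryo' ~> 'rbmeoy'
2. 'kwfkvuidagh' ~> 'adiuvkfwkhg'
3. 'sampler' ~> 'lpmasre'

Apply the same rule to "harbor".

brahro

Looking at the pairs, the operation is to move the last 2 characters to the front (rotate right by 2), then reverse the string.
"harbor" → "brahro".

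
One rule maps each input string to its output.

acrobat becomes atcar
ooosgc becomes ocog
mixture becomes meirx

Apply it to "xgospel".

The transformation: take characters alternately from the front and the back (1st, last, 2nd, 2nd-last, ...), then delete the last 2 characters.
Working it through for "xgospel": intermediate "xlgeops", final "xlgeo".

xlgeo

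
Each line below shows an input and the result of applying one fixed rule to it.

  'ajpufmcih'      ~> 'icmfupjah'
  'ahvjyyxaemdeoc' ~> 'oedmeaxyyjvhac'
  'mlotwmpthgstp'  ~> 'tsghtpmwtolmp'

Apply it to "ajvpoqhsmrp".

Rule — move the last character to the front, then reverse the string.
On "ajvpoqhsmrp": the first step gives "pajvpoqhsmr", and the second then gives "rmshqopvjap".
(Check on "mlotwmpthgstp": → "pmlotwmpthgst" → "tsghtpmwtolmp" ✓)

rmshqopvjap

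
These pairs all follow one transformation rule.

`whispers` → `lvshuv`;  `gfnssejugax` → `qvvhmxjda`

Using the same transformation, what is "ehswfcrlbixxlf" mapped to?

vzifuoelaaoi

The rule is to delete the first 2 characters, then shift every letter 3 places forward in the alphabet (wrapping around).
Applying both steps to "ehswfcrlbixxlf": "swfcrlbixxlf", then "vzifuoelaaoi".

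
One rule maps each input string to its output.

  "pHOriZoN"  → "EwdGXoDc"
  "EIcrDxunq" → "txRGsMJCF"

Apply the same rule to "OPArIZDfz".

The transformation: flip the case of every letter, then shift every letter 11 places backward in the alphabet (wrapping around).
"OPArIZDfz" → "opaRizdFZ" → "depGxosUO".

depGxosUO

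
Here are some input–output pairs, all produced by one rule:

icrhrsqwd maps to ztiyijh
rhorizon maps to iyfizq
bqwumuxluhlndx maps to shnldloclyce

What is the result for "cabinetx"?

trszev

The rule is to delete the last 2 characters, then shift every letter 9 places backward in the alphabet (wrapping around).
"cabinetx" → "cabine" → "trszev".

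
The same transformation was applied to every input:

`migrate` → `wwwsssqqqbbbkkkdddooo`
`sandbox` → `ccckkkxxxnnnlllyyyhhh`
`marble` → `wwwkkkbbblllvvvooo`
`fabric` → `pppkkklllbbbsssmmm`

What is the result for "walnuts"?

In each case the input is transformed by: shift every letter 10 places forward in the alphabet (wrapping around), then repeat every character 3 times.
Working it through for "walnuts": intermediate "gkvxedc", final "gggkkkvvvxxxeeedddccc".

gggkkkvvvxxxeeedddccc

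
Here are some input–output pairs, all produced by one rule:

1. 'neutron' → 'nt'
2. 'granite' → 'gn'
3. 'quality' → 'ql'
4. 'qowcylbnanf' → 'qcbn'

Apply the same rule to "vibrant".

Each output is the input with this applied: move the last character to the front, then keep one character in every 3, starting at position 2 (positions 2nd, 5th, 8th, ...).
Starting from "vibrant": after the first operation, "tvibran"; after the second, "vr".

vr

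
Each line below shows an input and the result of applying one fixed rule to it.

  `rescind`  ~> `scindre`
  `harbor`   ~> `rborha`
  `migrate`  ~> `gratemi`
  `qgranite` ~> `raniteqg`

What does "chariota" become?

ariotach

Each output is the input with this applied: move the first 2 characters to the end (rotate left by 2).
Doing the same to "chariota": "ariotach".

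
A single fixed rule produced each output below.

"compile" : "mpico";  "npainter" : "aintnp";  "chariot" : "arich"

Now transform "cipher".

The transformation: delete the last 2 characters, then move the first 2 characters to the end (rotate left by 2).
"cipher" → "ciph" → "phci".

phci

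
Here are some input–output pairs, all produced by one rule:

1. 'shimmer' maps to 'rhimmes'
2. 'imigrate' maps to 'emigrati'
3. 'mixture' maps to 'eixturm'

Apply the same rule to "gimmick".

kimmicg

The transformation: swap the first and last characters.
For "gimmick" the result is "kimmicg".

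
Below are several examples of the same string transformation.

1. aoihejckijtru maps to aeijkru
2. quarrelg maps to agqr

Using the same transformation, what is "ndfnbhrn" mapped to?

bfnn

The pattern: sort the characters into alphabetical order, then keep every other character starting from the first (positions 1st, 3rd, 5th, ...).
Starting from "ndfnbhrn": after the first operation, "bdfhnnnr"; after the second, "bfnn".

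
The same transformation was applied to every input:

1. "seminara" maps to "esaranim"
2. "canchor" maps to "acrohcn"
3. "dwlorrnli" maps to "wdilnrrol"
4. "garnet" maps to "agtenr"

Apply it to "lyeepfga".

ylagfpee

Looking at the pairs, the operation is to move the first 2 characters to the end (rotate left by 2), then reverse the string.
On "lyeepfga": the first step gives "eepfgaly", and the second then gives "ylagfpee".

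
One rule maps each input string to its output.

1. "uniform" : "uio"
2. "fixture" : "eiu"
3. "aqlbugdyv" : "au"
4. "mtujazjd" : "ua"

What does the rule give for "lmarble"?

ea

The rule is to move the last character to the front, then keep only the vowels.
"lmarble" → "ea".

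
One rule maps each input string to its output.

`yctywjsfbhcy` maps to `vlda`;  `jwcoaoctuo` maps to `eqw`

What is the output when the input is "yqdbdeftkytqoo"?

What's happening: shift every letter 2 places forward in the alphabet (wrapping around), then keep one character in every 3, starting at position 3 (positions 3rd, 6th, 9th, ...).
Starting from "yqdbdeftkytqoo": after the first operation, "asfdfghvmavsqq"; after the second, "fgms".
(Check on "yctywjsfbhcy": → "aevayluhdjea" → "vlda" ✓)

fgms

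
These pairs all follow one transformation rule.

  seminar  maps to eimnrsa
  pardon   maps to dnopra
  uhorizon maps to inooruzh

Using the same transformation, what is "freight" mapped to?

fghirte

The rule is to sort the characters into alphabetical order, then move the first character to the end.
"freight" → "efghirt" → "fghirte".
(Check on "seminar": → "aeimnrs" → "eimnrsa" ✓)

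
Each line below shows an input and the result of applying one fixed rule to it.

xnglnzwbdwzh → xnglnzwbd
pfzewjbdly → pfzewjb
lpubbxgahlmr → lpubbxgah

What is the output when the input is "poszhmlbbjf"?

Each output is the input with this applied: delete the last 3 characters.
Applying that to "poszhmlbbjf" gives "poszhmlb".

poszhmlb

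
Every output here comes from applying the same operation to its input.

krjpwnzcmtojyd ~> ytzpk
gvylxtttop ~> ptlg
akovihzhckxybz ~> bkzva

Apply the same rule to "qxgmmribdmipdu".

The transformation: keep one character in every 3, starting at position 1 (positions 1st, 4th, 7th, ...), then reverse the string.
Working it through for "qxgmmribdmipdu": intermediate "qmimd", final "dmimq".

dmimq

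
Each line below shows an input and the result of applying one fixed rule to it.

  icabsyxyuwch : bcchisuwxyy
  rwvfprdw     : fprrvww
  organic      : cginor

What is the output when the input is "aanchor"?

Rule — sort the characters into alphabetical order, then delete the first character.
Working it through for "aanchor": intermediate "aachnor", final "achnor".

achnor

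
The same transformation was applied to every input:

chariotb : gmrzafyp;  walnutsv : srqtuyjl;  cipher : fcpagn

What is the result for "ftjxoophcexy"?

The rule is to swap the front and back halves of the string, then shift every letter 2 places backward in the alphabet (wrapping around).
For "ftjxoophcexy", step one produces "phcexyftjxoo"; step two turns that into "nfacvwdrhvmm".
(Check on "chariotb": → "iotbchar" → "gmrzafyp" ✓)

nfacvwdrhvmm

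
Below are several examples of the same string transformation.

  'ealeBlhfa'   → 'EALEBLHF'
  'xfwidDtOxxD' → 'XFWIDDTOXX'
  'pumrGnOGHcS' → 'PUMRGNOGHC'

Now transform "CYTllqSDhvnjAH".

Rule — delete the last character, then convert every letter to uppercase.
Applying both steps to "CYTllqSDhvnjAH": "CYTllqSDhvnjA", then "CYTLLQSDHVNJA".

CYTLLQSDHVNJA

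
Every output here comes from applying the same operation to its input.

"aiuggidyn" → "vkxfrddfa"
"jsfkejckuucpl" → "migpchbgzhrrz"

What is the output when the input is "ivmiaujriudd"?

In each case the input is transformed by: shift every letter 3 places backward in the alphabet (wrapping around), then move the last 2 characters to the front (rotate right by 2).
For "ivmiaujriudd", step one produces "fsjfxrgofraa"; step two turns that into "aafsjfxrgofr".

aafsjfxrgofr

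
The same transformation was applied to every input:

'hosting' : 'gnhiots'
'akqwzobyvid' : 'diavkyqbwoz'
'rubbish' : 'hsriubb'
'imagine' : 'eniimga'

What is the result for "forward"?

What's happening: move the last character to the front, then take characters alternately from the front and the back (1st, last, 2nd, 2nd-last, ...).
For "forward", step one produces "dforwar"; step two turns that into "drfaowr".

drfaowr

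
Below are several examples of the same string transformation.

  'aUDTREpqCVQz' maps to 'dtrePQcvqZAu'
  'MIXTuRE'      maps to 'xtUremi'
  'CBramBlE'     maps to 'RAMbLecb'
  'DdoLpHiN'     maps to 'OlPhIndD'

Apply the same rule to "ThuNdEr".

Each output is the input with this applied: flip the case of every letter, then move the first 2 characters to the end (rotate left by 2).
Working it through for "ThuNdEr": intermediate "tHUnDeR", final "UnDeRtH".

UnDeRtH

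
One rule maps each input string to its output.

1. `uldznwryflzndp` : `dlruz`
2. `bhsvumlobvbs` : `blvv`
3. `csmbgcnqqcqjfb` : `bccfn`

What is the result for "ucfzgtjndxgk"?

juxz

The rule is to keep one character in every 3, starting at position 1 (positions 1st, 4th, 7th, ...), then sort the characters into alphabetical order.
Applying both steps to "ucfzgtjndxgk": "uzjx", then "juxz".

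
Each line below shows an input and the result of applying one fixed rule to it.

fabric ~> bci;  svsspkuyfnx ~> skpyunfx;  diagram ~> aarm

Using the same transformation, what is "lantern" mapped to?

nren

In each case the input is transformed by: swap each adjacent pair of characters (1↔2, 3↔4, ...), then delete the first 3 characters.
For "lantern" the result is "nren".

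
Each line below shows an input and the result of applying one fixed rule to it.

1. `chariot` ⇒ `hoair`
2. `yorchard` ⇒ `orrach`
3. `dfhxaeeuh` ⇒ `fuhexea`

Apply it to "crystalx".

rlyast

The transformation: take characters alternately from the front and the back (1st, last, 2nd, 2nd-last, ...), then delete the first 2 characters.
Applying both steps to "crystalx": "cxrlyast", then "rlyast".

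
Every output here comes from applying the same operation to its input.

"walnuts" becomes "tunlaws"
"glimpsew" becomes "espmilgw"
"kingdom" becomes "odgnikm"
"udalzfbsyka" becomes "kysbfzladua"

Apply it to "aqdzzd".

zzdqad

In each case the input is transformed by: move the last character to the front, then reverse the string.
For "aqdzzd", step one produces "daqdzz"; step two turns that into "zzdqad".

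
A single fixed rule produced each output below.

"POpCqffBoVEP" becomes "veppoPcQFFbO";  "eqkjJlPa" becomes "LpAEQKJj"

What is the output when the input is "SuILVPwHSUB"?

subsUilvpWh

The rule is to flip the case of every letter, then move the last 3 characters to the front (rotate right by 3).
On "SuILVPwHSUB": the first step gives "sUilvpWhsub", and the second then gives "subsUilvpWh".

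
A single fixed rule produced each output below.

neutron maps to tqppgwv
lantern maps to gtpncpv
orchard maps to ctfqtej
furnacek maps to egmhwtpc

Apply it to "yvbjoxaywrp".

What's happening: shift every letter 2 places forward in the alphabet (wrapping around), then move the last 3 characters to the front (rotate right by 3).
For "yvbjoxaywrp", step one produces "axdlqzcaytr"; step two turns that into "ytraxdlqzca".

ytraxdlqzca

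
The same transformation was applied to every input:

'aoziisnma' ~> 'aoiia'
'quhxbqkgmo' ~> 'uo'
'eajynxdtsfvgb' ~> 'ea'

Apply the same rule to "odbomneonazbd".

In each case the input is transformed by: keep only the vowels.
So "odbomneonazbd" becomes "ooeoa".

ooeoa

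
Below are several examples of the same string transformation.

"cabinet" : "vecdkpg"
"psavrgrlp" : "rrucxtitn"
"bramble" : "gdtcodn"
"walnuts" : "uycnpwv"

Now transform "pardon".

What's happening: shift every letter 2 places forward in the alphabet (wrapping around), then move the last character to the front.
Starting from "pardon": after the first operation, "rctfqp"; after the second, "prctfq".

prctfq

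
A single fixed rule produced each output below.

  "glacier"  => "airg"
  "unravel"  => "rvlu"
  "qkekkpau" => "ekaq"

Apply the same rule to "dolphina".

The pattern: keep every other character starting from the first (positions 1st, 3rd, 5th, ...), then move the first character to the end.
For "dolphina" the result is "lhnd".

lhnd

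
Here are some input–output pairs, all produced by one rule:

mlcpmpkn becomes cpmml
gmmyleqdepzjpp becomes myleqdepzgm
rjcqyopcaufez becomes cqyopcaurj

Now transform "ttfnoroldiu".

Rule — delete the last 3 characters, then move the first 2 characters to the end (rotate left by 2).
Starting from "ttfnoroldiu": after the first operation, "ttfnorol"; after the second, "fnoroltt".

fnoroltt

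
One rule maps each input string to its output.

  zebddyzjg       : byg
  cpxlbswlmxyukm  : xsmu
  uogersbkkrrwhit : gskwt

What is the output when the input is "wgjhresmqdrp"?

Rule — keep one character in every 3, starting at position 3 (positions 3rd, 6th, 9th, ...).
On "wgjhresmqdrp" that produces "jeqp".

jeqp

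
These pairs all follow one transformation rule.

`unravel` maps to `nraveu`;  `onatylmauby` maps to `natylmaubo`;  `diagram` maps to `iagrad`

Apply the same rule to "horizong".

In each case the input is transformed by: delete the last character, then move the first character to the end.
So "horizong" becomes "orizonh".

orizonh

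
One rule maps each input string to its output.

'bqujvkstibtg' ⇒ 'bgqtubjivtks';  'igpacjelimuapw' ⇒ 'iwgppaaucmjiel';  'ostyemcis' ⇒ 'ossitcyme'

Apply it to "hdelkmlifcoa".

What's happening: take characters alternately from the front and the back (1st, last, 2nd, 2nd-last, ...).
Doing the same to "hdelkmlifcoa": "hadoeclfkiml".

hadoeclfkiml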